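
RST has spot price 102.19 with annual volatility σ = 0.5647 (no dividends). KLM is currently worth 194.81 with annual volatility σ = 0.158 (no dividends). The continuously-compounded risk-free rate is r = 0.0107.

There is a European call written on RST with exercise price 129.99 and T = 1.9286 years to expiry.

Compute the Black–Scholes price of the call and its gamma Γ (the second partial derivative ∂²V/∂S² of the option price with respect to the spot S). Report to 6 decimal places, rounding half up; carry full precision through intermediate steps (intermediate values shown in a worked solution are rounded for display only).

σ√T = 0.5647·√1.9286 = 0.784222
d₁ = (ln(S/K) + (r+σ²/2)T) / (σ√T) = (ln(102.19/129.99) + (0.0107+0.5647²/2)·1.9286) / 0.784222 = (-0.240624 + 0.328138) / 0.784222 = 0.111594
d₂ = d₁ − σ√T = 0.111594 − 0.784222 = -0.672628
e^{−rT} = 0.979575
N(d₁) = 0.544427,  N(d₂) = 0.250592
Call price V = S·N(d₁) − K·e^{−rT}·N(d₂) = 55.635016 − 31.909132 = 23.725884
φ(d₁) = (1/√(2π))·e^{−d₁²/2} = 0.396466
Γ = φ(d₁) / (S·σ·√T) = 0.004947

price = 23.725884
Γ = 0.004947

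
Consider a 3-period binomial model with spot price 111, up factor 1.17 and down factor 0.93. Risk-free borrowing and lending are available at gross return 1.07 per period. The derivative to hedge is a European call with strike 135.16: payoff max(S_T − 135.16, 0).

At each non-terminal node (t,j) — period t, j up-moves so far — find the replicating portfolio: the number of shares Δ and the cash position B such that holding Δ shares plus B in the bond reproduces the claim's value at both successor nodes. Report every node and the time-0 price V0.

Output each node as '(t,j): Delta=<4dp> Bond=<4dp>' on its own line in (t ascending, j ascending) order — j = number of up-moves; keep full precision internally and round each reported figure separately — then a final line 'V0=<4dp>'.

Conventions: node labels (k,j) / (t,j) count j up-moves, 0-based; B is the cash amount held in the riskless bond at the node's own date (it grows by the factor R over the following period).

(0,0): Delta=0.5049 Bond=-47.0020
(1,0): Delta=0.1354 Bond=-12.1452
(1,1): Delta=0.7147 Bond=-77.5400
(2,0): Delta=0.0000 Bond=0.0000
(2,1): Delta=0.2122 Bond=-22.2778
(2,2): Delta=1.0000 Bond=-126.3178
V0=9.0415

Arbitrage-free pricing uses the up-move probability p* = (R−d)/(u−d) = 0.5833, discounting each step at R = 1.07.
Payoffs at expiry: V(3,0)=0.0000, V(3,1)=0.0000, V(3,2)=6.1515, V(3,3)=42.6190
  t=2,j=0: stock 96.0039 → up 112.3246 (V=0.0000), down 89.2836 (V=0.0000). Price 0.0000; hedge Δ=0.0000, bond B=0.0000.
  t=2,j=1: stock 120.7791 → up 141.3115 (V=6.1515), down 112.3246 (V=0.0000). Price 3.3536; hedge Δ=0.2122, bond B=-22.2778.
  t=2,j=2: stock 151.9479 → up 177.7790 (V=42.6190), down 141.3115 (V=6.1515). Price 25.6301; hedge Δ=1.0000, bond B=-126.3178.
  t=1,j=0: stock 103.2300 → up 120.7791 (V=3.3536), down 96.0039 (V=0.0000). Price 1.8283; hedge Δ=0.1354, bond B=-12.1452.
  t=1,j=1: stock 129.8700 → up 151.9479 (V=25.6301), down 120.7791 (V=3.3536). Price 15.2788; hedge Δ=0.7147, bond B=-77.5400.
  t=0,j=0: stock 111.0000 → up 129.8700 (V=15.2788), down 103.2300 (V=1.8283). Price 9.0415; hedge Δ=0.5049, bond B=-47.0020.
Verification: the root portfolio costs Δ(0,0)·S0 + B(0,0) = 9.0415, matching V0.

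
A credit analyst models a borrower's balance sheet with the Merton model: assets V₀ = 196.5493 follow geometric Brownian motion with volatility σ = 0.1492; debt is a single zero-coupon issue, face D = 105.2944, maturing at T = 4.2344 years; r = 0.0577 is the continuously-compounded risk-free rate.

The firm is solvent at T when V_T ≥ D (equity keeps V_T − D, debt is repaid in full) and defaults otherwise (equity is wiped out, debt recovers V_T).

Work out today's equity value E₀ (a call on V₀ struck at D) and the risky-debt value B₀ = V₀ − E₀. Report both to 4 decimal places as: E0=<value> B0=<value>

E0=114.1060 B0=82.4433

With assets at 196.5493 and a single debt payment of 105.2944 at 4.2344 years:
d₁ = [ln(V₀/D) + (r + σ²/2)T] / (σ√T)
   = [ln(196.5493/105.2944) + (0.0577 + 0.5·0.1492²)·4.2344] / (0.1492·√4.2344)
   = [0.624153 + 0.291455] / 0.307019 = 2.982256
d₂ = d₁ − σ√T = 2.982256 − 0.307019 = 2.675237
N(d₁) = 0.998569,  N(d₂) = 0.996266,  e^(−rT) = 0.783233
E₀ = V₀·N(d₁) − D·e^(−rT)·N(d₂)
   = 196.5493·0.998569 − 105.2944·0.783233·0.996266 = 114.105969
B₀ = V₀ − E₀ = 196.5493 − 114.105969 = 82.443331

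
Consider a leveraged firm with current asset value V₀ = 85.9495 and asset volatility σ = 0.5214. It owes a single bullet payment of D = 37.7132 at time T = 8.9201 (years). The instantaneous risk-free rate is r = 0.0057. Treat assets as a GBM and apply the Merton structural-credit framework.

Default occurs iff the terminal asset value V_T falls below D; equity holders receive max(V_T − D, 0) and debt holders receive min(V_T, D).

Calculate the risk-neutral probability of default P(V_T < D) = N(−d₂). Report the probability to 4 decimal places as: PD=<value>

Apply the equity-as-call identities (strike 37.7132, horizon 8.9201 years):
d₁ = [ln(V₀/D) + (r + σ²/2)T] / (σ√T)
   = [ln(85.9495/37.7132) + (0.0057 + 0.5·0.5214²)·8.9201] / (0.5214·√8.9201)
   = [0.823750 + 1.263345] / 1.557241 = 1.340251
d₂ = d₁ − σ√T = 1.340251 − 1.557241 = -0.216990
risk-neutral PD = N(−d₂) = N(0.216990) = 0.585892

PD=0.5859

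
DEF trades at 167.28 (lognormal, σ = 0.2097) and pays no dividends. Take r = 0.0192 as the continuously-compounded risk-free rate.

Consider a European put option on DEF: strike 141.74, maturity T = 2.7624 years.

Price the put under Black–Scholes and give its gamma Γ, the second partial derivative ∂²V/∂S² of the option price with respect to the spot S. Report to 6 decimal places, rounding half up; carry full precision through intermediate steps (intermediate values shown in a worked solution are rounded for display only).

price = 8.357804
Γ = 0.004962

σ√T = 0.2097·√2.7624 = 0.348531
d₁ = (ln(S/K) + (r+σ²/2)T) / (σ√T) = (ln(167.28/141.74) + (0.0192+0.2097²/2)·2.7624) / 0.348531 = (0.165675 + 0.113775) / 0.348531 = 0.801793
d₂ = d₁ − σ√T = 0.801793 − 0.348531 = 0.453261
e^{−rT} = 0.948344
N(−d₁) = 0.211336,  N(−d₂) = 0.325180
Put price V = K·e^{−rT}·N(−d₂) − S·N(−d₁) = 43.710171 − 35.352367 = 8.357804
φ(d₁) = (1/√(2π))·e^{−d₁²/2} = 0.289276
Γ = φ(d₁) / (S·σ·√T) = 0.004962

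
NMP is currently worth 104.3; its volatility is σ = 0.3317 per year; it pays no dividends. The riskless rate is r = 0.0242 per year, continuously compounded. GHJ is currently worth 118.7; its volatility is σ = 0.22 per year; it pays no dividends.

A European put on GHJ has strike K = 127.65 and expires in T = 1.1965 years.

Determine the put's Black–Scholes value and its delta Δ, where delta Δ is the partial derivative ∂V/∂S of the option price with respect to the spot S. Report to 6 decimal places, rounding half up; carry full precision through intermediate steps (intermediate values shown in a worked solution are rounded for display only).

price = 14.466260
Δ = -0.524491

σ√T = 0.22·√1.1965 = 0.240646
d₁ = (ln(S/K) + (r+σ²/2)T) / (σ√T) = (ln(118.7/127.65) + (0.0242+0.22²/2)·1.1965) / 0.240646 = (-0.072693 + 0.057911) / 0.240646 = -0.061427
d₂ = d₁ − σ√T = -0.061427 − 0.240646 = -0.302073
e^{−rT} = 0.971460
N(−d₁) = 0.524491,  N(−d₂) = 0.618702
Put price V = K·e^{−rT}·N(−d₂) − S·N(−d₁) = 76.723287 − 62.257027 = 14.466260
Δ = −N(−d₁) = -0.524491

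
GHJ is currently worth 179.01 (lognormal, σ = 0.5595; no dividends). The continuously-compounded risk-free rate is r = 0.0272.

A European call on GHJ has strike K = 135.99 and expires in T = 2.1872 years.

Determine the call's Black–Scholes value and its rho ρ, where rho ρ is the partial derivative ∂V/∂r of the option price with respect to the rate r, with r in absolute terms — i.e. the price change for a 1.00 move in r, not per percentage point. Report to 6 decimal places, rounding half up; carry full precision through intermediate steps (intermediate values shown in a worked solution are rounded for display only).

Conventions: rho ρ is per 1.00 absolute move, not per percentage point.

σ√T = 0.5595·√2.1872 = 0.827455
d₁ = (ln(S/K) + (r+σ²/2)T) / (σ√T) = (ln(179.01/135.99) + (0.0272+0.5595²/2)·2.1872) / 0.827455 = (0.274860 + 0.401833) / 0.827455 = 0.817800
d₂ = d₁ − σ√T = 0.817800 − 0.827455 = -0.009654
e^{−rT} = 0.942243
N(d₁) = 0.793264,  N(d₂) = 0.496148
Call price V = S·N(d₁) − K·e^{−rT}·N(d₂) = 142.002264 − 63.574310 = 78.427954
ρ = K·T·e^{−rT}·N(d₂) = 139.049731

price = 78.427954
ρ = 139.049731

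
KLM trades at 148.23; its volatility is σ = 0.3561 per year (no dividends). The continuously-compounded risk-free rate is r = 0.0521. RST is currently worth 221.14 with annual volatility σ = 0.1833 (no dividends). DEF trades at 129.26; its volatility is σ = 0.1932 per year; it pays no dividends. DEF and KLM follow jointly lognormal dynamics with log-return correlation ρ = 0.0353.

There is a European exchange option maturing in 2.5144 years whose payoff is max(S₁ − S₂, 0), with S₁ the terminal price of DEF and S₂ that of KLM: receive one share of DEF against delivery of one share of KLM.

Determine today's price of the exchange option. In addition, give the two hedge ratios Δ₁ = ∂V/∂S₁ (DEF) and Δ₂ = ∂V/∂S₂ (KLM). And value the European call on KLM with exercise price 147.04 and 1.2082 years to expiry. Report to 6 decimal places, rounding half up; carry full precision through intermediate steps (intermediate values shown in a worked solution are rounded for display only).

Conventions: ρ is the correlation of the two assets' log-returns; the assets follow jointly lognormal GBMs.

exchange price = 25.743049
Δ1 = 0.539840
Δ2 = -0.297083
price(KLM call K=147.04) = 27.651347

σ_eff = √(σ₁² + σ₂² − 2ρσ₁σ₂) = √(0.1932² + 0.3561² − 2·0.0353·0.1932·0.3561) = 0.399094
d₁ = (ln(S₁/S₂) + (q₂ − q₁ + σ_eff²/2)T) / (σ_eff√T) = (ln(129.26/148.23) + (0.0 − 0.0 + 0.079638)·2.5144) / 0.632838 = 0.100030
d₂ = d₁ − σ_eff√T = 0.100030 − 0.632838 = -0.532808
N(d₁) = 0.539840,  N(d₂) = 0.297083
V = S₁·e^{−q₁T}·N(d₁) − S₂·e^{−q₂T}·N(d₂) = 69.779692 − 44.036643 = 25.743049
Δ₁ = e^{−q₁T}·N(d₁) = 0.539840;  Δ₂ = −e^{−q₂T}·N(d₂) = -0.297083
[vanilla: KLM call K=147.04]
σ√T = 0.3561·√1.2082 = 0.391419
d₁ = (ln(S/K) + (r+σ²/2)T) / (σ√T) = (ln(148.23/147.04) + (0.0521+0.3561²/2)·1.2082) / 0.391419 = (0.008060 + 0.139551) / 0.391419 = 0.377120
d₂ = d₁ − σ√T = 0.377120 − 0.391419 = -0.014298
e^{−rT} = 0.938993
N(d₁) = 0.646958,  N(d₂) = 0.494296
price = S·N(d₁) − K·e^{−rT}·N(d₂) = 95.898575 − 68.247228 = 27.651347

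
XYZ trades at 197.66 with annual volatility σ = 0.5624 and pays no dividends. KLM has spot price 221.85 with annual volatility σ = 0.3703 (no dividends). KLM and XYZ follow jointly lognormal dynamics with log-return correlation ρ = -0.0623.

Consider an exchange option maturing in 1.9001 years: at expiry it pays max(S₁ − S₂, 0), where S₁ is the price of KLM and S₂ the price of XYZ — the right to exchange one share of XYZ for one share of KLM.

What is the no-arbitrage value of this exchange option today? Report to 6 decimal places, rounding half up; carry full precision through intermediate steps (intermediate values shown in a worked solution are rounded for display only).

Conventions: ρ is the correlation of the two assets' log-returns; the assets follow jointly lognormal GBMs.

σ_eff = √(σ₁² + σ₂² − 2ρσ₁σ₂) = √(0.3703² + 0.5624² − 2·-0.0623·0.3703·0.5624) = 0.692362
d₁ = (ln(S₁/S₂) + (q₂ − q₁ + σ_eff²/2)T) / (σ_eff√T) = (ln(221.85/197.66) + (0.0 − 0.0 + 0.239682)·1.9001) / 0.954380 = 0.598162
d₂ = d₁ − σ_eff√T = 0.598162 − 0.954380 = -0.356218
N(d₁) = 0.725134,  N(d₂) = 0.360839
V = S₁·e^{−q₁T}·N(d₁) − S₂·e^{−q₂T}·N(d₂) = 160.870976 − 71.323367 = 89.547609
Key observation: pricing in XYZ-units makes this a unit-strike call on the ratio S₁/S₂ — the risk-free rate cancels and cannot affect the value.

exchange price = 89.547609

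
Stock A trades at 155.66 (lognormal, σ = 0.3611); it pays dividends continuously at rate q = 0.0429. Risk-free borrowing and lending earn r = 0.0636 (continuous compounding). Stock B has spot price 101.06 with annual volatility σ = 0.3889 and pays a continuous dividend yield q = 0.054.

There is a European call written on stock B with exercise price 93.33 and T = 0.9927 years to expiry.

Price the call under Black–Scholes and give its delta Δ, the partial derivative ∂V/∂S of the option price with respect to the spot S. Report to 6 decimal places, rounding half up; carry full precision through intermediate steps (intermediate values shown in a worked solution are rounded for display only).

σ√T = 0.3889·√0.9927 = 0.387478
d₁ = (ln(S/K) + (r−q+σ²/2)T) / (σ√T) = (ln(101.06/93.33) + (0.0636−0.054+0.3889²/2)·0.9927) / 0.387478 = (0.079573 + 0.084599) / 0.387478 = 0.423695
d₂ = d₁ − σ√T = 0.423695 − 0.387478 = 0.036217
e^{−rT} = 0.938816
e^{−qT} = 0.947806
N(d₁) = 0.664106,  N(d₂) = 0.514445
Call price V = S·e^{−qT}·N(d₁) − K·e^{−rT}·N(d₂) = 63.611525 − 45.075535 = 18.535990
Δ = e^{−qT}·N(d₁) = 0.629443

price = 18.535990
Δ = 0.629443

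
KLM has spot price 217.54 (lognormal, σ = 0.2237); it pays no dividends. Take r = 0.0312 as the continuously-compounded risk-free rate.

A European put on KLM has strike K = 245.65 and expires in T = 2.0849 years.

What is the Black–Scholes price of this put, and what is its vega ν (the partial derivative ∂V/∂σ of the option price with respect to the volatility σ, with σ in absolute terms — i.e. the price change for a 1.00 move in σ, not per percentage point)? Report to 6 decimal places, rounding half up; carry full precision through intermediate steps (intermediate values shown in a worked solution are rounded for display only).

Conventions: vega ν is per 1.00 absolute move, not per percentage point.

σ√T = 0.2237·√2.0849 = 0.323005
d₁ = (ln(S/K) + (r+σ²/2)T) / (σ√T) = (ln(217.54/245.65) + (0.0312+0.2237²/2)·2.0849) / 0.323005 = (-0.121525 + 0.117215) / 0.323005 = -0.013344
d₂ = d₁ − σ√T = -0.013344 − 0.323005 = -0.336349
e^{−rT} = 0.937022
N(−d₁) = 0.505323,  N(−d₂) = 0.631696
Put price V = K·e^{−rT}·N(−d₂) − S·N(−d₁) = 145.403382 − 109.928038 = 35.475344
φ(d₁) = (1/√(2π))·e^{−d₁²/2} = 0.398907
ν = S·φ(d₁)·√T = 125.300597

price = 35.475344
ν = 125.300597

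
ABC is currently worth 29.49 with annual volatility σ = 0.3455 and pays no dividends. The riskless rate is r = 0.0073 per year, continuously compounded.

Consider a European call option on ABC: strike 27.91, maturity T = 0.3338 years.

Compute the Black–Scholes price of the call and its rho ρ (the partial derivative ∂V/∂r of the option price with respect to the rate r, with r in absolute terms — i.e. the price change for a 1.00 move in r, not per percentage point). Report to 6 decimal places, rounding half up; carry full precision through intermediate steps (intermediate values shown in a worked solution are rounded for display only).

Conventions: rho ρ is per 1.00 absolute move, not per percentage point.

σ√T = 0.3455·√0.3338 = 0.199614
d₁ = (ln(S/K) + (r+σ²/2)T) / (σ√T) = (ln(29.49/27.91) + (0.0073+0.3455²/2)·0.3338) / 0.199614 = (0.055066 + 0.022360) / 0.199614 = 0.387877
d₂ = d₁ − σ√T = 0.387877 − 0.199614 = 0.188263
e^{−rT} = 0.997566
N(d₁) = 0.650947,  N(d₂) = 0.574665
Call price V = S·N(d₁) − K·e^{−rT}·N(d₂) = 19.196416 − 15.999862 = 3.196554
ρ = K·T·e^{−rT}·N(d₂) = 5.340754

price = 3.196554
ρ = 5.340754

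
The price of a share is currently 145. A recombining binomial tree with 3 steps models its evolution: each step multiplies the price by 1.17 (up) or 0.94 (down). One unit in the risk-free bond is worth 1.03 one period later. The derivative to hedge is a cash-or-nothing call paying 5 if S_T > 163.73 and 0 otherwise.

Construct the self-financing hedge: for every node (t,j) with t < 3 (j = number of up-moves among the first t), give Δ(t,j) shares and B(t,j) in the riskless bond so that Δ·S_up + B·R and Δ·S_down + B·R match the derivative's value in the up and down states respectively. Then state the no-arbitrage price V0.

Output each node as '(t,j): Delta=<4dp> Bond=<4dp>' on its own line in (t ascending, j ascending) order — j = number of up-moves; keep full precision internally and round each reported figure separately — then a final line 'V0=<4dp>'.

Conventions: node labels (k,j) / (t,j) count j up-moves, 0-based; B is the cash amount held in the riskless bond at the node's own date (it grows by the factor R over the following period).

(0,0): Delta=0.0673 Bond=-8.2078
(1,0): Delta=0.0606 Bond=-7.5372
(1,1): Delta=0.0757 Bond=-9.8803
(2,0): Delta=0.0000 Bond=0.0000
(2,1): Delta=0.1363 Bond=-19.8396
(2,2): Delta=0.0000 Bond=4.8544
V0=1.5536

Since d<R<u, set p* = (R−d)/(u−d) = 0.3913; price each node as the discounted p*-expectation of its children.
Terminal payoffs: V(3,0)=0.0000, V(3,1)=0.0000, V(3,2)=5.0000, V(3,3)=5.0000
  t=2,j=0: stock 128.1220 → up 149.9027 (V=0.0000), down 120.4347 (V=0.0000). Price 0.0000; hedge Δ=0.0000, bond B=0.0000.
  t=2,j=1: stock 159.4710 → up 186.5811 (V=5.0000), down 149.9027 (V=0.0000). Price 1.8995; hedge Δ=0.1363, bond B=-19.8396.
  t=2,j=2: stock 198.4905 → up 232.2339 (V=5.0000), down 186.5811 (V=5.0000). Price 4.8544; hedge Δ=0.0000, bond B=4.8544.
  t=1,j=0: stock 136.3000 → up 159.4710 (V=1.8995), down 128.1220 (V=0.0000). Price 0.7216; hedge Δ=0.0606, bond B=-7.5372.
  t=1,j=1: stock 169.6500 → up 198.4905 (V=4.8544), down 159.4710 (V=1.8995). Price 2.9668; hedge Δ=0.0757, bond B=-9.8803.
  t=0,j=0: stock 145.0000 → up 169.6500 (V=2.9668), down 136.3000 (V=0.7216). Price 1.5536; hedge Δ=0.0673, bond B=-8.2078.
As a check, the time-0 holding Δ(0,0)·S0 + B(0,0) comes to 1.5536 — exactly V0.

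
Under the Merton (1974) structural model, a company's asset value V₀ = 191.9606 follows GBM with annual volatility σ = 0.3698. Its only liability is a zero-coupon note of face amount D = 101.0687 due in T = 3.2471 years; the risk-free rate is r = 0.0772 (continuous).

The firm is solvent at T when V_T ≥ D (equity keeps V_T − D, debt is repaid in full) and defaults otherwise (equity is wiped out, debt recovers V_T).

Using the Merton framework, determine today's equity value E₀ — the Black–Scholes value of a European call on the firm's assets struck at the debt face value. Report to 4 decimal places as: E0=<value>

E0=116.6018

Work the structural quantities from V₀ = 191.9606 against face 101.0687:
d₁ = [ln(V₀/D) + (r + σ²/2)T] / (σ√T)
   = [ln(191.9606/101.0687) + (0.0772 + 0.5·0.3698²)·3.2471] / (0.3698·√3.2471)
   = [0.641490 + 0.472700] / 0.666369 = 1.672031
d₂ = d₁ − σ√T = 1.672031 − 0.666369 = 1.005662
N(d₁) = 0.952741,  N(d₂) = 0.842711,  e^(−rT) = 0.778274
E₀ = V₀·N(d₁) − D·e^(−rT)·N(d₂)
   = 191.9606·0.952741 − 101.0687·0.778274·0.842711 = 116.601762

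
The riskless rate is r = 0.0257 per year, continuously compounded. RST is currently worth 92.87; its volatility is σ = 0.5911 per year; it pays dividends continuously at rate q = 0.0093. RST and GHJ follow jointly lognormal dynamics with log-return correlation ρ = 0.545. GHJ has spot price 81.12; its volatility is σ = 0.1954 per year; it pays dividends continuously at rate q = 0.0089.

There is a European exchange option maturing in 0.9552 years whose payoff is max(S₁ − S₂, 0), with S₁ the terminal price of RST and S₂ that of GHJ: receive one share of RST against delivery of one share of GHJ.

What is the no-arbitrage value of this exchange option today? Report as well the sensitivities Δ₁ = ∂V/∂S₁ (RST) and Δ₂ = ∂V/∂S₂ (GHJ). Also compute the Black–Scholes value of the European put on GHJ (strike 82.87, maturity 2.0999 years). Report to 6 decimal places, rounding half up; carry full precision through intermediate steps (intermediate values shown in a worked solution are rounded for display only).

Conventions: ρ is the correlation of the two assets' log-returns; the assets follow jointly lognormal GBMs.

exchange price = 23.433434
Δ1 = 0.692215
Δ2 = -0.503606
price(GHJ put K=82.87) = 8.361690

σ_eff = √(σ₁² + σ₂² − 2ρσ₁σ₂) = √(0.5911² + 0.1954² − 2·0.545·0.5911·0.1954) = 0.511551
d₁ = (ln(S₁/S₂) + (q₂ − q₁ + σ_eff²/2)T) / (σ_eff√T) = (ln(92.87/81.12) + (0.0089 − 0.0093 + 0.130842)·0.9552) / 0.499961 = 0.519780
d₂ = d₁ − σ_eff√T = 0.519780 − 0.499961 = 0.019819
N(d₁) = 0.698391,  N(d₂) = 0.507906
V = S₁·e^{−q₁T}·N(d₁) − S₂·e^{−q₂T}·N(d₂) = 64.285991 − 40.852557 = 23.433434
Δ₁ = e^{−q₁T}·N(d₁) = 0.692215;  Δ₂ = −e^{−q₂T}·N(d₂) = -0.503606
[vanilla: GHJ put K=82.87]
σ√T = 0.1954·√2.0999 = 0.283155
d₁ = (ln(S/K) + (r−q+σ²/2)T) / (σ√T) = (ln(81.12/82.87) + (0.0257−0.0089+0.1954²/2)·2.0999) / 0.283155 = (-0.021344 + 0.075367) / 0.283155 = 0.190790
d₂ = d₁ − σ√T = 0.190790 − 0.283155 = -0.092365
e^{−rT} = 0.947463
e^{−qT} = 0.981484
N(−d₁) = 0.424345,  N(−d₂) = 0.536796
price = K·e^{−rT}·N(−d₂) − S·e^{−qT}·N(−d₁) = 42.147207 − 33.785518 = 8.361690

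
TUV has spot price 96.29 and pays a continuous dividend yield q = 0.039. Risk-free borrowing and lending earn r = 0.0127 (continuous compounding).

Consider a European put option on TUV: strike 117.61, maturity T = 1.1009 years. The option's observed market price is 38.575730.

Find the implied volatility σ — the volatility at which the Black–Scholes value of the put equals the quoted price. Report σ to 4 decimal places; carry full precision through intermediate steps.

At σ = 0.5836 the Black–Scholes value reproduces the quote:
σ√T = 0.5836·√1.1009 = 0.612335
d₁ = (ln(S/K) + (r−q+σ²/2)T) / (σ√T) = (ln(96.29/117.61) + (0.0127−0.039+0.5836²/2)·1.1009) / 0.612335 = (-0.200010 + 0.158524) / 0.612335 = -0.067751
d₂ = d₁ − σ√T = -0.067751 − 0.612335 = -0.680086
e^{−rT} = 0.986116
e^{−qT} = 0.957974
N(−d₁) = 0.527008,  N(−d₂) = 0.751775
V = K·e^{−rT}·N(−d₂) − S·e^{−qT}·N(−d₁) = 87.188665 − 48.612935 = 38.575730 (the observed quote) — the price is monotone increasing in volatility, hence this σ is the only solution

sigma = 0.5836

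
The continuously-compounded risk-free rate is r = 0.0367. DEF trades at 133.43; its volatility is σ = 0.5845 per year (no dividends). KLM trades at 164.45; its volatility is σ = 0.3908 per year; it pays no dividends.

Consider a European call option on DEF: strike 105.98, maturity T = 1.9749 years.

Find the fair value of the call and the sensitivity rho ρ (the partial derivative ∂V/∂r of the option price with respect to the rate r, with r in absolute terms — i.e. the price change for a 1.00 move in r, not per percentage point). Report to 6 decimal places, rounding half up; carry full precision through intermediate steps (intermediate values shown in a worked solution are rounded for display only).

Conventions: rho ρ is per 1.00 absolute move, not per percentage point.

σ√T = 0.5845·√1.9749 = 0.821404
d₁ = (ln(S/K) + (r+σ²/2)T) / (σ√T) = (ln(133.43/105.98) + (0.0367+0.5845²/2)·1.9749) / 0.821404 = (0.230327 + 0.409831) / 0.821404 = 0.779346
d₂ = d₁ − σ√T = 0.779346 − 0.821404 = -0.042059
e^{−rT} = 0.930085
N(d₁) = 0.782112,  N(d₂) = 0.483226
Call price V = S·N(d₁) − K·e^{−rT}·N(d₂) = 104.357199 − 47.631800 = 56.725399
ρ = K·T·e^{−rT}·N(d₂) = 94.068042

price = 56.725399
ρ = 94.068042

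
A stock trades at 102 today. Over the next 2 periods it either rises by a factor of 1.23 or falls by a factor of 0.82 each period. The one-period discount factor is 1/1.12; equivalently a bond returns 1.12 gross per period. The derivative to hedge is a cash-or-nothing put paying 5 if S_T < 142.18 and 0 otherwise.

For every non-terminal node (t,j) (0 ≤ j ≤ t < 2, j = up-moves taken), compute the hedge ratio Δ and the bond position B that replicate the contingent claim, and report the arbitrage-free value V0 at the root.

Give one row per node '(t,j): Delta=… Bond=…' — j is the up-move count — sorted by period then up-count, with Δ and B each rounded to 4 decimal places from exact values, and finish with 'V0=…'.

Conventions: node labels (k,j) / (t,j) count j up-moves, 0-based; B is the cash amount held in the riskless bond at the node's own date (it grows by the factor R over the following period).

The replicating-portfolio and risk-neutral prices coincide; use p* = (1.12−0.82)/(1.23−0.82) = 0.7317 for the latter.
Payoffs at expiry: V(2,0)=5.0000, V(2,1)=5.0000, V(2,2)=0.0000
(1,0): S=83.6400. Δ = (V_up−V_dn)/(S_up−S_dn) = (5.0000−5.0000)/(102.8772−68.5848) = 0.0000. V = [p*·5.0000 + (1−p*)·5.0000]/1.12 = 4.4643. B = V − Δ·S = 4.4643.
(1,1): S=125.4600. Δ = (V_up−V_dn)/(S_up−S_dn) = (0.0000−5.0000)/(154.3158−102.8772) = -0.0972. V = [p*·0.0000 + (1−p*)·5.0000]/1.12 = 1.1977. B = V − Δ·S = 13.3929.
(0,0): S=102.0000. Δ = (V_up−V_dn)/(S_up−S_dn) = (1.1977−4.4643)/(125.4600−83.6400) = -0.0781. V = [p*·1.1977 + (1−p*)·4.4643]/1.12 = 1.8519. B = V − Δ·S = 9.8191.
Verification: the root portfolio costs Δ(0,0)·S0 + B(0,0) = 1.8519, matching V0.

(0,0): Delta=-0.0781 Bond=9.8191
(1,0): Delta=0.0000 Bond=4.4643
(1,1): Delta=-0.0972 Bond=13.3929
V0=1.8519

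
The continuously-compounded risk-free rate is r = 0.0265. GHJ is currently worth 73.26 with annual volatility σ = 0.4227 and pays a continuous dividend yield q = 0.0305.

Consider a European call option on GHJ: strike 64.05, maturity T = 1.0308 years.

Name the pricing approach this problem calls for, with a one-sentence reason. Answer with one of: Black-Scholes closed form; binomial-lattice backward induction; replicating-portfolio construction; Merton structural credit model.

Key observation: everything needed for the exact continuous-time valuation of the European call on GHJ (strike 64.05) is given, and no feature rules the closed form out.

framework: Black-Scholes closed form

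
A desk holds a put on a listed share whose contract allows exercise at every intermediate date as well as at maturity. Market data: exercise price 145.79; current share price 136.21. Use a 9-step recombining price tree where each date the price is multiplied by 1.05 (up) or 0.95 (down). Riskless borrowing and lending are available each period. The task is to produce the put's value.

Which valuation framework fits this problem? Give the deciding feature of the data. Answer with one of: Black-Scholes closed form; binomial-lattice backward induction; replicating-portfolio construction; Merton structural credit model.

Key observation: an American put (K = 145.79, S₀ = 136.21) on a 9-date tree has no closed form — the optimal stopping decision is embedded and must be resolved recursively from expiry.

framework: binomial-lattice backward induction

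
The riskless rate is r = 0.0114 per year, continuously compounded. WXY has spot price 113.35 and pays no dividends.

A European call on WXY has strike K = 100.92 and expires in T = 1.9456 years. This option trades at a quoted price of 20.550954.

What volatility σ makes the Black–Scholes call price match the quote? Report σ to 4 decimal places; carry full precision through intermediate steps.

sigma = 0.2012

At σ = 0.2012 the Black–Scholes value reproduces the quote:
σ√T = 0.2012·√1.9456 = 0.280643
d₁ = (ln(S/K) + (r+σ²/2)T) / (σ√T) = (ln(113.35/100.92) + (0.0114+0.2012²/2)·1.9456) / 0.280643 = (0.116152 + 0.061560) / 0.280643 = 0.633232
d₂ = d₁ − σ√T = 0.633232 − 0.280643 = 0.352589
e^{−rT} = 0.978064
N(d₁) = 0.736709,  N(d₂) = 0.637802
V = S·N(d₁) − K·e^{−rT}·N(d₂) = 83.505968 − 62.955015 = 20.550954 (the observed quote) — the price is monotone increasing in volatility, hence this σ is the only solution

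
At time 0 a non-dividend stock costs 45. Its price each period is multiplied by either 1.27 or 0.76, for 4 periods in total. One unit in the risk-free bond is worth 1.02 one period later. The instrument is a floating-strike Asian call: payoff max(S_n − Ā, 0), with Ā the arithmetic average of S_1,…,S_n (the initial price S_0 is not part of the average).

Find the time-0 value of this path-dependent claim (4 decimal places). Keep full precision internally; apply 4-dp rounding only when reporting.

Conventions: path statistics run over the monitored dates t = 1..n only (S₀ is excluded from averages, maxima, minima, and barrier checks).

price = 5.0609

Under the martingale measure an up-move has probability p* = 0.5098; value the claim as the probability-weighted average of per-path payoffs, discounted 4 periods at R = 1.02.
Enumerate all 2^4 = 16 price paths (U = up ×1.27, D = down ×0.76); each path with k up-moves has probability p*^k·(1−p*)^(4−k).
DDDD: Ā=23.7397, payoff=0.0000, prob=0.057740
UDDD: Ā=39.6703, payoff=0.0000, prob=0.060050
DUDD: Ā=33.9328, payoff=0.0000, prob=0.060050
UUDD: Ā=56.7035, payoff=0.0000, prob=0.062452
DDUD: Ā=29.5723, payoff=0.0000, prob=0.060050
UDUD: Ā=49.4169, payoff=0.0000, prob=0.062452
DUUD: Ā=43.6794, payoff=0.0000, prob=0.062452
UUUD: Ā=72.9906, payoff=0.0000, prob=0.064950
DDDU: Ā=26.2583, payoff=0.0000, prob=0.060050
UDDU: Ā=43.8791, payoff=0.0000, prob=0.062452
DUDU: Ā=38.1416, payoff=3.7809, prob=0.062452
UUDU: Ā=63.7366, payoff=6.3181, prob=0.064950
DDUU: Ā=33.7811, payoff=8.1414, prob=0.062452
UDUU: Ā=56.4500, payoff=13.6047, prob=0.064950
DUUU: Ā=50.7125, payoff=19.3422, prob=0.064950
UUUU: Ā=84.7432, payoff=32.3219, prob=0.067548
Price = Σ prob·payoff / R^4 = 5.478119 / 1.082432 = 5.0609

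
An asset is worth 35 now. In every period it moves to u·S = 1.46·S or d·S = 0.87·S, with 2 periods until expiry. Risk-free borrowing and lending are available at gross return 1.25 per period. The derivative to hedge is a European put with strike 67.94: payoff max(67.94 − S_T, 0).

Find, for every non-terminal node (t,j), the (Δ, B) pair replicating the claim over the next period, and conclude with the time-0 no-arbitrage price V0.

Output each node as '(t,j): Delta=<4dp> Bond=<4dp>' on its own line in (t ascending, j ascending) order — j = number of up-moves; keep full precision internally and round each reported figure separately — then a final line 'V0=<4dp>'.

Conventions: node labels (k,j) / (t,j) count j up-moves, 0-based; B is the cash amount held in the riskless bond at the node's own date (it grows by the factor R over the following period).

(0,0): Delta=-0.8337 Bond=39.4298
(1,0): Delta=-1.0000 Bond=54.3520
(1,1): Delta=-0.7789 Bond=46.4884
V0=10.2513

No-arbitrage ⇒ martingale measure with p* = (R−d)/(u−d) = 0.6441.
At maturity the claim pays: V(2,0)=41.4485, V(2,1)=23.4830, V(2,2)=0.0000
  t=1,j=0: stock 30.4500 → up 44.4570 (V=23.4830), down 26.4915 (V=41.4485). Price 23.9020; hedge Δ=-1.0000, bond B=54.3520.
  t=1,j=1: stock 51.1000 → up 74.6060 (V=0.0000), down 44.4570 (V=23.4830). Price 6.6867; hedge Δ=-0.7789, bond B=46.4884.
  t=0,j=0: stock 35.0000 → up 51.1000 (V=6.6867), down 30.4500 (V=23.9020). Price 10.2513; hedge Δ=-0.8337, bond B=39.4298.
As a check, the time-0 holding Δ(0,0)·S0 + B(0,0) comes to 10.2513 — exactly V0.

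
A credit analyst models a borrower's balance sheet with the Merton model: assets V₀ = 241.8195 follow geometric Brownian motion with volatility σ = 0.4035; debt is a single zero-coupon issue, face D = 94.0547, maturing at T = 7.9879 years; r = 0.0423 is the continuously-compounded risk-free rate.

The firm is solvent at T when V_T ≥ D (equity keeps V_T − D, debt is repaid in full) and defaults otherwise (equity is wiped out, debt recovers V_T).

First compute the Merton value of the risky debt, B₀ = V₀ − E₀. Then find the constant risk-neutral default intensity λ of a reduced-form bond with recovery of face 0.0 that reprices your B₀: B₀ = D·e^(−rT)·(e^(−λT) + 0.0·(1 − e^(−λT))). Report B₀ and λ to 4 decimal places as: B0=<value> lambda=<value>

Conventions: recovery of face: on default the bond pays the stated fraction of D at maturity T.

Apply the equity-as-call identities (strike 94.0547, horizon 7.9879 years):
d₁ = [ln(V₀/D) + (r + σ²/2)T] / (σ√T)
   = [ln(241.8195/94.0547) + (0.0423 + 0.5·0.4035²)·7.9879] / (0.4035·√7.9879)
   = [0.944315 + 0.988152] / 1.140407 = 1.694542
d₂ = d₁ − σ√T = 1.694542 − 1.140407 = 0.554135
N(d₁) = 0.954919,  N(d₂) = 0.710257,  e^(−rT) = 0.713275
E₀ = V₀·N(d₁) − D·e^(−rT)·N(d₂)
   = 241.8195·0.954919 − 94.0547·0.713275·0.710257 = 183.269089
B₀ = V₀ − E₀ = 241.8195 − 183.269089 = 58.550411
e^(−λT) = (B₀·e^(rT)/D − 0)/(1 − 0) = (58.5504·1.401984/94.0547 − 0)/1 = 0.87275497
λ = −ln(0.87275497)/7.9879 = 0.017038

B0=58.5504 lambda=0.0170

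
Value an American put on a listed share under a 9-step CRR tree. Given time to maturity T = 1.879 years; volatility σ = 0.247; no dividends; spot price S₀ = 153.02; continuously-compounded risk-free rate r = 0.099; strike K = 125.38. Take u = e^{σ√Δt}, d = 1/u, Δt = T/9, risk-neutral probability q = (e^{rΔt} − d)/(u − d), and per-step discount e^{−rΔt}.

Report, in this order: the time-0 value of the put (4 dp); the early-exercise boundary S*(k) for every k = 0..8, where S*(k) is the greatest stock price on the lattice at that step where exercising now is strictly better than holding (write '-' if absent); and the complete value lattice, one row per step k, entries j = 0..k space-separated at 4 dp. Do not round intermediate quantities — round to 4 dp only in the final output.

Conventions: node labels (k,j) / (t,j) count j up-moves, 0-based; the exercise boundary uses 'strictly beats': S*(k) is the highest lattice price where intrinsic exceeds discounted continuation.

price = 3.3610
boundary = - - - - 97.4296 87.0315 97.4296 109.0699 97.4296
tree:
3.3610
5.9459 1.4882
10.2599 2.8331 0.5043
17.2069 5.2723 1.0533 0.0988
27.9504 9.5434 2.1677 0.2314 0.0000
38.3485 16.6891 4.3758 0.5419 0.0000 0.0000
47.6369 27.9504 8.6063 1.2693 0.0000 0.0000 0.0000
55.9339 38.3485 16.3101 2.9730 0.0000 0.0000 0.0000 0.0000
63.3455 47.6369 27.9504 6.9635 0.0000 0.0000 0.0000 0.0000 0.0000
69.9661 55.9339 38.3485 16.3101 0.0000 0.0000 0.0000 0.0000 0.0000 0.0000

Δt=0.20878, u=1.11947, d=0.89328, q=0.56414, disc=e^(-rΔt)=0.97954
k=9 terminal: V=max(K-S,0) → 69.9661 55.9339 38.3485 16.3101 0.0000 0.0000 0.0000 0.0000 0.0000 0.0000
k=8: j=0 S=62.0345 intr=63.3455 cont=60.7806 V=63.3455[EX]; j=1 S=77.7431 intr=47.6369 cont=45.0720 V=47.6369[EX]; j=2 S=97.4296 intr=27.9504 cont=25.3856 V=27.9504[EX]; j=3 S=122.1011 intr=3.2789 cont=6.9635 V=6.9635[hold]; j=4 S=153.0200 intr=0.0000 cont=0.0000 V=0.0000[hold]; j=5 S=191.7684 intr=0.0000 cont=0.0000 V=0.0000[hold]; j=6 S=240.3287 intr=0.0000 cont=0.0000 V=0.0000[hold]; j=7 S=301.1857 intr=0.0000 cont=0.0000 V=0.0000[hold]; j=8 S=377.4532 intr=0.0000 cont=0.0000 V=0.0000[hold]  S*(8)=97.4296
k=7: j=0 S=69.4461 intr=55.9339 cont=53.3691 V=55.9339[EX]; j=1 S=87.0315 intr=38.3485 cont=35.7836 V=38.3485[EX]; j=2 S=109.0699 intr=16.3101 cont=15.7812 V=16.3101[EX]; j=3 S=136.6891 intr=0.0000 cont=2.9730 V=2.9730[hold]; j=4 S=171.3021 intr=0.0000 cont=0.0000 V=0.0000[hold]; j=5 S=214.6799 intr=0.0000 cont=0.0000 V=0.0000[hold]; j=6 S=269.0420 intr=0.0000 cont=0.0000 V=0.0000[hold]; j=7 S=337.1699 intr=0.0000 cont=0.0000 V=0.0000[hold]  S*(7)=109.0699
k=6: j=0 S=77.7431 intr=47.6369 cont=45.0720 V=47.6369[EX]; j=1 S=97.4296 intr=27.9504 cont=25.3856 V=27.9504[EX]; j=2 S=122.1011 intr=3.2789 cont=8.6063 V=8.6063[hold]; j=3 S=153.0200 intr=0.0000 cont=1.2693 V=1.2693[hold]; j=4 S=191.7684 intr=0.0000 cont=0.0000 V=0.0000[hold]; j=5 S=240.3287 intr=0.0000 cont=0.0000 V=0.0000[hold]; j=6 S=301.1857 intr=0.0000 cont=0.0000 V=0.0000[hold]  S*(6)=97.4296
k=5: j=0 S=87.0315 intr=38.3485 cont=35.7836 V=38.3485[EX]; j=1 S=109.0699 intr=16.3101 cont=16.6891 V=16.6891[hold]; j=2 S=136.6891 intr=0.0000 cont=4.3758 V=4.3758[hold]; j=3 S=171.3021 intr=0.0000 cont=0.5419 V=0.5419[hold]; j=4 S=214.6799 intr=0.0000 cont=0.0000 V=0.0000[hold]; j=5 S=269.0420 intr=0.0000 cont=0.0000 V=0.0000[hold]  S*(5)=87.0315
k=4: j=0 S=97.4296 intr=27.9504 cont=25.5950 V=27.9504[EX]; j=1 S=122.1011 intr=3.2789 cont=9.5434 V=9.5434[hold]; j=2 S=153.0200 intr=0.0000 cont=2.1677 V=2.1677[hold]; j=3 S=191.7684 intr=0.0000 cont=0.2314 V=0.2314[hold]; j=4 S=240.3287 intr=0.0000 cont=0.0000 V=0.0000[hold]  S*(4)=97.4296
k=3: j=0 S=109.0699 intr=16.3101 cont=17.2069 V=17.2069[hold]; j=1 S=136.6891 intr=0.0000 cont=5.2723 V=5.2723[hold]; j=2 S=171.3021 intr=0.0000 cont=1.0533 V=1.0533[hold]; j=3 S=214.6799 intr=0.0000 cont=0.0988 V=0.0988[hold]  S*(3)=-
k=2: j=0 S=122.1011 intr=3.2789 cont=10.2599 V=10.2599[hold]; j=1 S=153.0200 intr=0.0000 cont=2.8331 V=2.8331[hold]; j=2 S=191.7684 intr=0.0000 cont=0.5043 V=0.5043[hold]  S*(2)=-
k=1: j=0 S=136.6891 intr=0.0000 cont=5.9459 V=5.9459[hold]; j=1 S=171.3021 intr=0.0000 cont=1.4882 V=1.4882[hold]  S*(1)=-
k=0: j=0 S=153.0200 intr=0.0000 cont=3.3610 V=3.3610[hold]  S*(0)=-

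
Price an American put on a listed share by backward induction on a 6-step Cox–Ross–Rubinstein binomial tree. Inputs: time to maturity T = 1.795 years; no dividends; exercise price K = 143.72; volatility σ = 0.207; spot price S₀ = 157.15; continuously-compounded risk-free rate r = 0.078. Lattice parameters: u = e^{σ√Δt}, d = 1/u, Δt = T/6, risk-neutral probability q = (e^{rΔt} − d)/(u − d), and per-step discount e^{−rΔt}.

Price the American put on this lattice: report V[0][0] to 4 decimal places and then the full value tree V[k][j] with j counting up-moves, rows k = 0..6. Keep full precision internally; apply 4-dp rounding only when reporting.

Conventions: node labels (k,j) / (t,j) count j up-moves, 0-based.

params: Δt=0.29917 u=1.11988 d=0.89295 q=0.57576 e^(-rΔt)=0.97694
t_6 payoffs: 64.0515 43.8053 18.4140 0.0000 0.0000 0.0000 0.0000
k=5: node(5,0) S=89.2192 payoff=54.5008 vs cont=51.1860 → 54.5008 [stop]  node(5,1) S=111.8924 payoff=31.8276 vs cont=28.5127 → 31.8276 [stop]  node(5,2) S=140.3276 payoff=3.3924 vs cont=7.6317 → 7.6317 [wait]  node(5,3) S=175.9890 payoff=0.0000 vs cont=0.0000 → 0.0000 [wait]  node(5,4) S=220.7131 payoff=0.0000 vs cont=0.0000 → 0.0000 [wait]  node(5,5) S=276.8029 payoff=0.0000 vs cont=0.0000 → 0.0000 [wait]
k=4: node(4,0) S=99.9147 payoff=43.8053 vs cont=40.4904 → 43.8053 [stop]  node(4,1) S=125.3060 payoff=18.4140 vs cont=17.4837 → 18.4140 [stop]  node(4,2) S=157.1500 payoff=0.0000 vs cont=3.1630 → 3.1630 [wait]  node(4,3) S=197.0865 payoff=0.0000 vs cont=0.0000 → 0.0000 [wait]  node(4,4) S=247.1721 payoff=0.0000 vs cont=0.0000 → 0.0000 [wait]
k=3: node(3,0) S=111.8924 payoff=31.8276 vs cont=28.5127 → 31.8276 [stop]  node(3,1) S=140.3276 payoff=3.3924 vs cont=9.4108 → 9.4108 [wait]  node(3,2) S=175.9890 payoff=0.0000 vs cont=1.3109 → 1.3109 [wait]  node(3,3) S=220.7131 payoff=0.0000 vs cont=0.0000 → 0.0000 [wait]
k=2: node(2,0) S=125.3060 payoff=18.4140 vs cont=18.4844 → 18.4844 [wait]  node(2,1) S=157.1500 payoff=0.0000 vs cont=4.6377 → 4.6377 [wait]  node(2,2) S=197.0865 payoff=0.0000 vs cont=0.5433 → 0.5433 [wait]
k=1: node(1,0) S=140.3276 payoff=3.3924 vs cont=10.2695 → 10.2695 [wait]  node(1,1) S=175.9890 payoff=0.0000 vs cont=2.2277 → 2.2277 [wait]
k=0: node(0,0) S=157.1500 payoff=0.0000 vs cont=5.5092 → 5.5092 [wait]

price = 5.5092
tree:
5.5092
10.2695 2.2277
18.4844 4.6377 0.5433
31.8276 9.4108 1.3109 0.0000
43.8053 18.4140 3.1630 0.0000 0.0000
54.5008 31.8276 7.6317 0.0000 0.0000 0.0000
64.0515 43.8053 18.4140 0.0000 0.0000 0.0000 0.0000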